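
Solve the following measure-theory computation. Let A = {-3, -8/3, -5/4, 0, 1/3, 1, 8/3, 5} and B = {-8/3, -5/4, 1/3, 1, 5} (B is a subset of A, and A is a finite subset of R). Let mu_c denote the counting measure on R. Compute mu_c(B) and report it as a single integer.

Counting measure assigns mu_c(E) = |E| (number of elements) when E is finite.
B has 5 element(s), so mu_c(B) = 5.

5


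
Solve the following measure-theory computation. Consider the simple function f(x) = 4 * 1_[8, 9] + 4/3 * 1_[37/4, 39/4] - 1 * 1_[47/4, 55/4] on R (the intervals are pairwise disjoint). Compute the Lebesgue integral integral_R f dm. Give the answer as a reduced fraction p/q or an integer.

For a simple function f = sum_i c_i * 1_{A_i} with disjoint A_i,
  integral f dm = sum_i c_i * m(A_i).
Lengths of the A_i:
  m(A_1) = 9 - 8 = 1.
  m(A_2) = 39/4 - 37/4 = 1/2.
  m(A_3) = 55/4 - 47/4 = 2.
Contributions c_i * m(A_i):
  (4) * (1) = 4.
  (4/3) * (1/2) = 2/3.
  (-1) * (2) = -2.
Total: 4 + 2/3 - 2 = 8/3.

8/3


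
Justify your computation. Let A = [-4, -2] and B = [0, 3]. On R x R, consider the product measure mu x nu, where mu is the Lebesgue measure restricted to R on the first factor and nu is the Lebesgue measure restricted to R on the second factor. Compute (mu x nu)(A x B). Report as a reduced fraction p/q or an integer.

For a measurable rectangle A x B, the product measure satisfies
  (mu x nu)(A x B) = mu(A) * nu(B).
  mu(A) = 2.
  nu(B) = 3.
  (mu x nu)(A x B) = 2 * 3 = 6.

6


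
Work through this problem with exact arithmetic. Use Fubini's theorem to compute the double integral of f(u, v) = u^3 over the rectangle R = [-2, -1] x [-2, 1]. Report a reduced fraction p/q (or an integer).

f(u, v) is a tensor product of a function of u and a function of v, and both factors are bounded continuous (hence Lebesgue integrable) on the rectangle, so Fubini's theorem applies:
  integral_R f d(m x m) = (integral_a1^b1 u^3 du) * (integral_a2^b2 1 dv).
Inner integral in u: integral_{-2}^{-1} u^3 du = ((-1)^4 - (-2)^4)/4
  = -15/4.
Inner integral in v: integral_{-2}^{1} 1 dv = (1^1 - (-2)^1)/1
  = 3.
Product: (-15/4) * (3) = -45/4.

-45/4


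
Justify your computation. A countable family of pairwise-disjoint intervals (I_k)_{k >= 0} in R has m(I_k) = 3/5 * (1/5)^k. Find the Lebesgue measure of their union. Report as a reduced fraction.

By countable additivity of the Lebesgue measure on pairwise disjoint measurable sets,
  m(union_{k >= 0} I_k) = sum_{k >= 0} m(I_k) = sum_{k >= 0} a * r^k,
  with a = 3/5 and r = 1/5.
Since 0 < r = 1/5 < 1, the geometric series converges:
  sum_{k >= 0} a * r^k = a / (1 - r).
  = 3/5 / (1 - 1/5)
  = 3/5 / (4/5)
  = 3/4.

3/4


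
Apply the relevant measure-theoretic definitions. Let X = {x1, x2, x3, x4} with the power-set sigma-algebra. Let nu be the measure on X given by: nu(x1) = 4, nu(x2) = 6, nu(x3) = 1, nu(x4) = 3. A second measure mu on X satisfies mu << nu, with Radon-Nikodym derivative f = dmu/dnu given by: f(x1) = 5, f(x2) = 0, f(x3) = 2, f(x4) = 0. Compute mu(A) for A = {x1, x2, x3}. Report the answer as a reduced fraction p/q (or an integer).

By the defining property of the Radon-Nikodym derivative, for every measurable set A,
  mu(A) = integral_A f dnu.
Since nu is a discrete measure concentrated on the atoms of X, the integral over A reduces to the sum
  mu(A) = sum_{x in A} f(x) * nu({x}).
Computing each term:
  x1: f(x1) * nu(x1) = 5 * 4 = 20.
  x2: f(x2) * nu(x2) = 0 * 6 = 0.
  x3: f(x3) * nu(x3) = 2 * 1 = 2.
Summing: mu(A) = 20 + 0 + 2 = 22.

22


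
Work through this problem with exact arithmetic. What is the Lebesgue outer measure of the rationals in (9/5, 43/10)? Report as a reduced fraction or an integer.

Q cap (9/5, 43/10) is countable; list its elements as q_1, q_2, ... . Fix eps > 0 and cover the k-th point by an interval of length eps * 2^(-k). The cover has total length eps * sum_{k>=1} 2^(-k) = eps, so by definition of outer measure m*(Q cap (9/5, 43/10)) <= eps. Since eps was arbitrary and m* >= 0, the outer measure is 0.

0


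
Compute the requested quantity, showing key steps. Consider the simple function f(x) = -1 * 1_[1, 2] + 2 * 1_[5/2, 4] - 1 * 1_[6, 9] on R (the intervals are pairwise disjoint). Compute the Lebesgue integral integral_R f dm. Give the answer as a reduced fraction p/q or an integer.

For a simple function f = sum_i c_i * 1_{A_i} with disjoint A_i,
  integral f dm = sum_i c_i * m(A_i).
Lengths of the A_i:
  m(A_1) = 2 - 1 = 1.
  m(A_2) = 4 - 5/2 = 3/2.
  m(A_3) = 9 - 6 = 3.
Contributions c_i * m(A_i):
  (-1) * (1) = -1.
  (2) * (3/2) = 3.
  (-1) * (3) = -3.
Total: -1 + 3 - 3 = -1.

-1


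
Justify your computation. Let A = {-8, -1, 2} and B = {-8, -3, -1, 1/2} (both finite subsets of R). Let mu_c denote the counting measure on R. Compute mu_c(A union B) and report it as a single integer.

Counting measure on a finite set equals cardinality. By inclusion-exclusion, |A union B| = |A| + |B| - |A cap B|.
|A| = 3, |B| = 4, |A cap B| = 2.
So mu_c(A union B) = 3 + 4 - 2 = 5.

5


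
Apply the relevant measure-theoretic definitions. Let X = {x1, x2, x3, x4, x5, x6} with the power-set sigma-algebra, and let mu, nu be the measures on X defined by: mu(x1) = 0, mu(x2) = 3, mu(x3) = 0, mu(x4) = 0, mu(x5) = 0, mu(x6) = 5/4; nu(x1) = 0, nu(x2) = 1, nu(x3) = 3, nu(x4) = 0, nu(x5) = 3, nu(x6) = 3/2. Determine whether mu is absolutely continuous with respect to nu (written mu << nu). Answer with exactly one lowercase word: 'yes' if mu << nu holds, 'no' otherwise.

mu << nu means: every nu-null measurable set is also mu-null; equivalently, for every atom x, if nu({x}) = 0 then mu({x}) = 0.
Checking each atom:
  x1: nu = 0, mu = 0 -> consistent with mu << nu.
  x2: nu = 1 > 0 -> no constraint.
  x3: nu = 3 > 0 -> no constraint.
  x4: nu = 0, mu = 0 -> consistent with mu << nu.
  x5: nu = 3 > 0 -> no constraint.
  x6: nu = 3/2 > 0 -> no constraint.
No atom violates the condition. Therefore mu << nu.

yes


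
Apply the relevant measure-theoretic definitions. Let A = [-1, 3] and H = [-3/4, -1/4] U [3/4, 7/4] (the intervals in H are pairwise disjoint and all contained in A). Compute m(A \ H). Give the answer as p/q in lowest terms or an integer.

The ambient interval has length m(A) = 3 - (-1) = 4.
Since the holes are disjoint and sit inside A, by finite additivity
  m(H) = sum_i (b_i - a_i), and m(A \ H) = m(A) - m(H).
Computing the hole measures:
  m(H_1) = -1/4 - (-3/4) = 1/2.
  m(H_2) = 7/4 - 3/4 = 1.
Summed: m(H) = 1/2 + 1 = 3/2.
So m(A \ H) = 4 - 3/2 = 5/2.

5/2


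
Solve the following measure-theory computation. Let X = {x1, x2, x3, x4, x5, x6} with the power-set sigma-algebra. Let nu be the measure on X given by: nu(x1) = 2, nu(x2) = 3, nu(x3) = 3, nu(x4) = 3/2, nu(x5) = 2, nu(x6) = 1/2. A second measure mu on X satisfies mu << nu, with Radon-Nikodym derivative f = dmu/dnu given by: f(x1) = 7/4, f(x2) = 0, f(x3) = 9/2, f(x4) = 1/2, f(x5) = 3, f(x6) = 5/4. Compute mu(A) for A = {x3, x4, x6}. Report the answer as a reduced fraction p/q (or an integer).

By the defining property of the Radon-Nikodym derivative, for every measurable set A,
  mu(A) = integral_A f dnu.
Since nu is a discrete measure concentrated on the atoms of X, the integral over A reduces to the sum
  mu(A) = sum_{x in A} f(x) * nu({x}).
Computing each term:
  x3: f(x3) * nu(x3) = 9/2 * 3 = 27/2.
  x4: f(x4) * nu(x4) = 1/2 * 3/2 = 3/4.
  x6: f(x6) * nu(x6) = 5/4 * 1/2 = 5/8.
Summing: mu(A) = 27/2 + 3/4 + 5/8 = 119/8.

119/8


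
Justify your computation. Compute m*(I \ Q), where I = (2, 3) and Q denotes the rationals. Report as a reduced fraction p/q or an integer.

The interval I = (2, 3) has m(I) = 3 - 2 = 1 (endpoints are measure-zero, so open/closed/half-open agree). Write I = (I cap Q) u (I \ Q). The rationals in I are countable, so m*(I cap Q) = 0 (cover each rational by intervals whose total length is arbitrarily small). By countable subadditivity m*(I) <= m*(I cap Q) + m*(I \ Q), hence m*(I \ Q) >= m(I) = 1. The reverse inequality m*(I \ Q) <= m*(I) = 1 is trivial since (I \ Q) is a subset of I. Therefore m*(I \ Q) = 1.

1


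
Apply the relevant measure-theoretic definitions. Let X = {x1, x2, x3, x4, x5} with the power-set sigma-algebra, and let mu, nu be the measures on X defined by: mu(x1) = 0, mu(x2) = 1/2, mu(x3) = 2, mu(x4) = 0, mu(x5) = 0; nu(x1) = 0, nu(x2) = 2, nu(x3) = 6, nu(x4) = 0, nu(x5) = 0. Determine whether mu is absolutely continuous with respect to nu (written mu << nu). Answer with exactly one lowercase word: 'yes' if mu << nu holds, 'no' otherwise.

mu << nu means: every nu-null measurable set is also mu-null; equivalently, for every atom x, if nu({x}) = 0 then mu({x}) = 0.
Checking each atom:
  x1: nu = 0, mu = 0 -> consistent with mu << nu.
  x2: nu = 2 > 0 -> no constraint.
  x3: nu = 6 > 0 -> no constraint.
  x4: nu = 0, mu = 0 -> consistent with mu << nu.
  x5: nu = 0, mu = 0 -> consistent with mu << nu.
No atom violates the condition. Therefore mu << nu.

yes


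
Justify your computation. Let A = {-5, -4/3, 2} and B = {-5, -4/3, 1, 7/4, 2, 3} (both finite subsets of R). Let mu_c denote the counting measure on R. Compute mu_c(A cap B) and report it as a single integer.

Counting measure on a finite set equals cardinality. mu_c(A cap B) = |A cap B| (elements appearing in both).
Enumerating the elements of A that also lie in B gives 3 element(s).
So mu_c(A cap B) = 3.

3


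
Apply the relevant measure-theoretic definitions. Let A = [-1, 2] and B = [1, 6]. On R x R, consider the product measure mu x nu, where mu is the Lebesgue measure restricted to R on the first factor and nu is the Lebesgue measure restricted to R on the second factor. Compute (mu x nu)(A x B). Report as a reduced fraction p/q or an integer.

For a measurable rectangle A x B, the product measure satisfies
  (mu x nu)(A x B) = mu(A) * nu(B).
  mu(A) = 3.
  nu(B) = 5.
  (mu x nu)(A x B) = 3 * 5 = 15.

15


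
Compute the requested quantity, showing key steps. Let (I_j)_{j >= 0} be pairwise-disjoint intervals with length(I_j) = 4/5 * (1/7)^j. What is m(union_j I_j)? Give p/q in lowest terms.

By countable additivity of the Lebesgue measure on pairwise disjoint measurable sets,
  m(union_{j >= 0} I_j) = sum_{j >= 0} m(I_j) = sum_{j >= 0} a * r^j,
  with a = 4/5 and r = 1/7.
Since 0 < r = 1/7 < 1, the geometric series converges:
  sum_{j >= 0} a * r^j = a / (1 - r).
  = 4/5 / (1 - 1/7)
  = 4/5 / (6/7)
  = 14/15.

14/15


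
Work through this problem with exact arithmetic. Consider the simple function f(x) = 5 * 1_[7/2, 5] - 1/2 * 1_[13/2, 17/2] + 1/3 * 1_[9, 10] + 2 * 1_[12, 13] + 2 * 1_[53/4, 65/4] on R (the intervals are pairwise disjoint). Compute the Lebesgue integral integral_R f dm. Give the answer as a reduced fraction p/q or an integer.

For a simple function f = sum_i c_i * 1_{A_i} with disjoint A_i,
  integral f dm = sum_i c_i * m(A_i).
Lengths of the A_i:
  m(A_1) = 5 - 7/2 = 3/2.
  m(A_2) = 17/2 - 13/2 = 2.
  m(A_3) = 10 - 9 = 1.
  m(A_4) = 13 - 12 = 1.
  m(A_5) = 65/4 - 53/4 = 3.
Contributions c_i * m(A_i):
  (5) * (3/2) = 15/2.
  (-1/2) * (2) = -1.
  (1/3) * (1) = 1/3.
  (2) * (1) = 2.
  (2) * (3) = 6.
Total: 15/2 - 1 + 1/3 + 2 + 6 = 89/6.

89/6


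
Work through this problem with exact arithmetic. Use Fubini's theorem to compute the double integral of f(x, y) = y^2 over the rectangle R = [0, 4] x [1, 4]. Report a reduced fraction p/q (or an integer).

f(x, y) is a tensor product of a function of x and a function of y, and both factors are bounded continuous (hence Lebesgue integrable) on the rectangle, so Fubini's theorem applies:
  integral_R f d(m x m) = (integral_a1^b1 1 dx) * (integral_a2^b2 y^2 dy).
Inner integral in x: integral_{0}^{4} 1 dx = (4^1 - 0^1)/1
  = 4.
Inner integral in y: integral_{1}^{4} y^2 dy = (4^3 - 1^3)/3
  = 21.
Product: (4) * (21) = 84.

84


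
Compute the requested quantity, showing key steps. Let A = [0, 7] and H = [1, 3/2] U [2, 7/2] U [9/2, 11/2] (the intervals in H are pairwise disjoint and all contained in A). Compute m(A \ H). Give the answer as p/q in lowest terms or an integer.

The ambient interval has length m(A) = 7 - 0 = 7.
Since the holes are disjoint and sit inside A, by finite additivity
  m(H) = sum_i (b_i - a_i), and m(A \ H) = m(A) - m(H).
Computing the hole measures:
  m(H_1) = 3/2 - 1 = 1/2.
  m(H_2) = 7/2 - 2 = 3/2.
  m(H_3) = 11/2 - 9/2 = 1.
Summed: m(H) = 1/2 + 3/2 + 1 = 3.
So m(A \ H) = 7 - 3 = 4.

4


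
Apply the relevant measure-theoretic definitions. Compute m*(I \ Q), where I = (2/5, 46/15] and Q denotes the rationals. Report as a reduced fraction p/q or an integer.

The interval I = (2/5, 46/15] has m(I) = 46/15 - 2/5 = 8/3 (endpoints are measure-zero, so open/closed/half-open agree). Write I = (I cap Q) u (I \ Q). The rationals in I are countable, so m*(I cap Q) = 0 (cover each rational by intervals whose total length is arbitrarily small). By countable subadditivity m*(I) <= m*(I cap Q) + m*(I \ Q), hence m*(I \ Q) >= m(I) = 8/3. The reverse inequality m*(I \ Q) <= m*(I) = 8/3 is trivial since (I \ Q) is a subset of I. Therefore m*(I \ Q) = 8/3.

8/3


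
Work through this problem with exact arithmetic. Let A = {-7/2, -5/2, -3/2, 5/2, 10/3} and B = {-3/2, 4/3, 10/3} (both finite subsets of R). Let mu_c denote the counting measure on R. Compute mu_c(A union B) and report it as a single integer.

Counting measure on a finite set equals cardinality. By inclusion-exclusion, |A union B| = |A| + |B| - |A cap B|.
|A| = 5, |B| = 3, |A cap B| = 2.
So mu_c(A union B) = 5 + 3 - 2 = 6.

6


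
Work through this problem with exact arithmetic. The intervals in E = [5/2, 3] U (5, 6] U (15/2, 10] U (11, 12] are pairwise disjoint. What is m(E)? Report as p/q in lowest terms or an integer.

For pairwise disjoint intervals, m(union_i I_i) = sum_i m(I_i),
and m is invariant under swapping open/closed endpoints (single points have measure 0).
So m(E) = sum_i (b_i - a_i).
  I_1 has length 3 - 5/2 = 1/2.
  I_2 has length 6 - 5 = 1.
  I_3 has length 10 - 15/2 = 5/2.
  I_4 has length 12 - 11 = 1.
Summing:
  m(E) = 1/2 + 1 + 5/2 + 1 = 5.

5


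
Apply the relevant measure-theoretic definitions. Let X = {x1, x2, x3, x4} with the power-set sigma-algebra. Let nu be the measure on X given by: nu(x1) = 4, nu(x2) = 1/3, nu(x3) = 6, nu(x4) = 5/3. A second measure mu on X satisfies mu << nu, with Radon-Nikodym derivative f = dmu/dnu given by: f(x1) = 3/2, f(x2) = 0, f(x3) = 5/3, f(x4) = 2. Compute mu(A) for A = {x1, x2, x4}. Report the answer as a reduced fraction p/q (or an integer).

By the defining property of the Radon-Nikodym derivative, for every measurable set A,
  mu(A) = integral_A f dnu.
Since nu is a discrete measure concentrated on the atoms of X, the integral over A reduces to the sum
  mu(A) = sum_{x in A} f(x) * nu({x}).
Computing each term:
  x1: f(x1) * nu(x1) = 3/2 * 4 = 6.
  x2: f(x2) * nu(x2) = 0 * 1/3 = 0.
  x4: f(x4) * nu(x4) = 2 * 5/3 = 10/3.
Summing: mu(A) = 6 + 0 + 10/3 = 28/3.

28/3


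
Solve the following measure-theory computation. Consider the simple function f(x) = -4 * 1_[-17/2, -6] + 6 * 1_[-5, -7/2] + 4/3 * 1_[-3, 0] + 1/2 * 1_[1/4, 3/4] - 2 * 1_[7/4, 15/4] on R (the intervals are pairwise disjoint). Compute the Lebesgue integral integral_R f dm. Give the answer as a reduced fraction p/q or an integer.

For a simple function f = sum_i c_i * 1_{A_i} with disjoint A_i,
  integral f dm = sum_i c_i * m(A_i).
Lengths of the A_i:
  m(A_1) = -6 - (-17/2) = 5/2.
  m(A_2) = -7/2 - (-5) = 3/2.
  m(A_3) = 0 - (-3) = 3.
  m(A_4) = 3/4 - 1/4 = 1/2.
  m(A_5) = 15/4 - 7/4 = 2.
Contributions c_i * m(A_i):
  (-4) * (5/2) = -10.
  (6) * (3/2) = 9.
  (4/3) * (3) = 4.
  (1/2) * (1/2) = 1/4.
  (-2) * (2) = -4.
Total: -10 + 9 + 4 + 1/4 - 4 = -3/4.

-3/4


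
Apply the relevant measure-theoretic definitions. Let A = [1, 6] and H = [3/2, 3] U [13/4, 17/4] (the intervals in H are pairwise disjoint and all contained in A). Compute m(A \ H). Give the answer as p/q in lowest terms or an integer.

The ambient interval has length m(A) = 6 - 1 = 5.
Since the holes are disjoint and sit inside A, by finite additivity
  m(H) = sum_i (b_i - a_i), and m(A \ H) = m(A) - m(H).
Computing the hole measures:
  m(H_1) = 3 - 3/2 = 3/2.
  m(H_2) = 17/4 - 13/4 = 1.
Summed: m(H) = 3/2 + 1 = 5/2.
So m(A \ H) = 5 - 5/2 = 5/2.

5/2


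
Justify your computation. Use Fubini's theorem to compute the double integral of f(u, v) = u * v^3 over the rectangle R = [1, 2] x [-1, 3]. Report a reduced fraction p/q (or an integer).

f(u, v) is a tensor product of a function of u and a function of v, and both factors are bounded continuous (hence Lebesgue integrable) on the rectangle, so Fubini's theorem applies:
  integral_R f d(m x m) = (integral_a1^b1 u du) * (integral_a2^b2 v^3 dv).
Inner integral in u: integral_{1}^{2} u du = (2^2 - 1^2)/2
  = 3/2.
Inner integral in v: integral_{-1}^{3} v^3 dv = (3^4 - (-1)^4)/4
  = 20.
Product: (3/2) * (20) = 30.

30


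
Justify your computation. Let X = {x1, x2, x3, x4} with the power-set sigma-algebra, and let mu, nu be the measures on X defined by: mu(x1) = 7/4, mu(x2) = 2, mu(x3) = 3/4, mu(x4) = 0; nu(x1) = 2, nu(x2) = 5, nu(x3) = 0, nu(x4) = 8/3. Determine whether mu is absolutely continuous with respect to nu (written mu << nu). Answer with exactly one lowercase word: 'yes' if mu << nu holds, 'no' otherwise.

mu << nu means: every nu-null measurable set is also mu-null; equivalently, for every atom x, if nu({x}) = 0 then mu({x}) = 0.
Checking each atom:
  x1: nu = 2 > 0 -> no constraint.
  x2: nu = 5 > 0 -> no constraint.
  x3: nu = 0, mu = 3/4 > 0 -> violates mu << nu.
  x4: nu = 8/3 > 0 -> no constraint.
The atom(s) x3 violate the condition (nu = 0 but mu > 0). Therefore mu is NOT absolutely continuous w.r.t. nu.

no


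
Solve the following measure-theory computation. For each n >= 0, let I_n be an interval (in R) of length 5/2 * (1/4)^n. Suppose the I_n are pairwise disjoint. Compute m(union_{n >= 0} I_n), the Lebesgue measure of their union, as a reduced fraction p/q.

By countable additivity of the Lebesgue measure on pairwise disjoint measurable sets,
  m(union_{n >= 0} I_n) = sum_{n >= 0} m(I_n) = sum_{n >= 0} a * r^n,
  with a = 5/2 and r = 1/4.
Since 0 < r = 1/4 < 1, the geometric series converges:
  sum_{n >= 0} a * r^n = a / (1 - r).
  = 5/2 / (1 - 1/4)
  = 5/2 / (3/4)
  = 10/3.

10/3


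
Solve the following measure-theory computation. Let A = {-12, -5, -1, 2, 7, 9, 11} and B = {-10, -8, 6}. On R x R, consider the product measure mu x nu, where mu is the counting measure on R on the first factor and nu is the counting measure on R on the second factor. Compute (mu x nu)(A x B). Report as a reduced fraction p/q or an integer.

For a measurable rectangle A x B, the product measure satisfies
  (mu x nu)(A x B) = mu(A) * nu(B).
  mu(A) = 7.
  nu(B) = 3.
  (mu x nu)(A x B) = 7 * 3 = 21.

21


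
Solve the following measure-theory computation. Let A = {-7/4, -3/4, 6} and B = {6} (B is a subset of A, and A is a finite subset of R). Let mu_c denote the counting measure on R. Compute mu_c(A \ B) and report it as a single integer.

Counting measure assigns mu_c(E) = |E| (number of elements) when E is finite. For B subset A, A \ B is the set of elements of A not in B, so |A \ B| = |A| - |B|.
|A| = 3, |B| = 1, so mu_c(A \ B) = 3 - 1 = 2.

2


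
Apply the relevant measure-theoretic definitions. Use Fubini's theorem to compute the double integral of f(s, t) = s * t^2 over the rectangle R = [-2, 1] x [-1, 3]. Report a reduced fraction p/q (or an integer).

f(s, t) is a tensor product of a function of s and a function of t, and both factors are bounded continuous (hence Lebesgue integrable) on the rectangle, so Fubini's theorem applies:
  integral_R f d(m x m) = (integral_a1^b1 s ds) * (integral_a2^b2 t^2 dt).
Inner integral in s: integral_{-2}^{1} s ds = (1^2 - (-2)^2)/2
  = -3/2.
Inner integral in t: integral_{-1}^{3} t^2 dt = (3^3 - (-1)^3)/3
  = 28/3.
Product: (-3/2) * (28/3) = -14.

-14


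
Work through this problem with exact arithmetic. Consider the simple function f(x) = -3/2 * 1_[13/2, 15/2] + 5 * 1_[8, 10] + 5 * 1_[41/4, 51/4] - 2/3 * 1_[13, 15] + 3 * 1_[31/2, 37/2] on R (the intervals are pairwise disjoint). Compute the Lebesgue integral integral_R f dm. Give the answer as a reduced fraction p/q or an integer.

For a simple function f = sum_i c_i * 1_{A_i} with disjoint A_i,
  integral f dm = sum_i c_i * m(A_i).
Lengths of the A_i:
  m(A_1) = 15/2 - 13/2 = 1.
  m(A_2) = 10 - 8 = 2.
  m(A_3) = 51/4 - 41/4 = 5/2.
  m(A_4) = 15 - 13 = 2.
  m(A_5) = 37/2 - 31/2 = 3.
Contributions c_i * m(A_i):
  (-3/2) * (1) = -3/2.
  (5) * (2) = 10.
  (5) * (5/2) = 25/2.
  (-2/3) * (2) = -4/3.
  (3) * (3) = 9.
Total: -3/2 + 10 + 25/2 - 4/3 + 9 = 86/3.

86/3


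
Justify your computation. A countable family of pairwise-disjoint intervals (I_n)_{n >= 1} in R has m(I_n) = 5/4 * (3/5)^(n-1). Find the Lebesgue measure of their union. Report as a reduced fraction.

By countable additivity of the Lebesgue measure on pairwise disjoint measurable sets,
  m(union_{n >= 1} I_n) = sum_{n >= 1} m(I_n) = sum_{n >= 1} a * r^(n-1),
  with a = 5/4 and r = 3/5.
Since 0 < r = 3/5 < 1, the geometric series converges:
  sum_{n >= 1} a * r^(n-1) = a / (1 - r).
  = 5/4 / (1 - 3/5)
  = 5/4 / (2/5)
  = 25/8.

25/8


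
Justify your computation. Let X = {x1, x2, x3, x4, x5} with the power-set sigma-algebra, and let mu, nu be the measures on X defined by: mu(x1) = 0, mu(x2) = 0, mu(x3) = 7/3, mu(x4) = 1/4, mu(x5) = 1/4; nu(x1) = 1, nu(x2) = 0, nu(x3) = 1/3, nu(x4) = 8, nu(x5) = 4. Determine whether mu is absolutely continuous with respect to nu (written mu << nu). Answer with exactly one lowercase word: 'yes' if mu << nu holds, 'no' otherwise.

mu << nu means: every nu-null measurable set is also mu-null; equivalently, for every atom x, if nu({x}) = 0 then mu({x}) = 0.
Checking each atom:
  x1: nu = 1 > 0 -> no constraint.
  x2: nu = 0, mu = 0 -> consistent with mu << nu.
  x3: nu = 1/3 > 0 -> no constraint.
  x4: nu = 8 > 0 -> no constraint.
  x5: nu = 4 > 0 -> no constraint.
No atom violates the condition. Therefore mu << nu.

yes


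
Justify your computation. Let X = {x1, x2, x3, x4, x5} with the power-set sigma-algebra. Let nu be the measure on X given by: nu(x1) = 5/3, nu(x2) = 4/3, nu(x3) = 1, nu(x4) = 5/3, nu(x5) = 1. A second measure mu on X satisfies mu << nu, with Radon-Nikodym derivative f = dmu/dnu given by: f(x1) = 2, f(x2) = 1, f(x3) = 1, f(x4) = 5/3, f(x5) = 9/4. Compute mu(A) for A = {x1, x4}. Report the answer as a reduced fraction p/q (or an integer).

By the defining property of the Radon-Nikodym derivative, for every measurable set A,
  mu(A) = integral_A f dnu.
Since nu is a discrete measure concentrated on the atoms of X, the integral over A reduces to the sum
  mu(A) = sum_{x in A} f(x) * nu({x}).
Computing each term:
  x1: f(x1) * nu(x1) = 2 * 5/3 = 10/3.
  x4: f(x4) * nu(x4) = 5/3 * 5/3 = 25/9.
Summing: mu(A) = 10/3 + 25/9 = 55/9.

55/9


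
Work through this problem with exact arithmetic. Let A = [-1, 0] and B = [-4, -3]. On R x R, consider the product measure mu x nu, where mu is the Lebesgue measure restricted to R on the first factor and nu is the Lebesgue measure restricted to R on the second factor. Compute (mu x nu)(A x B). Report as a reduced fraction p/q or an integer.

For a measurable rectangle A x B, the product measure satisfies
  (mu x nu)(A x B) = mu(A) * nu(B).
  mu(A) = 1.
  nu(B) = 1.
  (mu x nu)(A x B) = 1 * 1 = 1.

1


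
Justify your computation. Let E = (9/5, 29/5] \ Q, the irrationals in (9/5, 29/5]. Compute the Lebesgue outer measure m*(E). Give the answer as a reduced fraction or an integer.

The interval I = (9/5, 29/5] has m(I) = 29/5 - 9/5 = 4 (endpoints are measure-zero, so open/closed/half-open agree). Write I = (I cap Q) u (I \ Q). The rationals in I are countable, so m*(I cap Q) = 0 (cover each rational by intervals whose total length is arbitrarily small). By countable subadditivity m*(I) <= m*(I cap Q) + m*(I \ Q), hence m*(I \ Q) >= m(I) = 4. The reverse inequality m*(I \ Q) <= m*(I) = 4 is trivial since (I \ Q) is a subset of I. Therefore m*(I \ Q) = 4.

4


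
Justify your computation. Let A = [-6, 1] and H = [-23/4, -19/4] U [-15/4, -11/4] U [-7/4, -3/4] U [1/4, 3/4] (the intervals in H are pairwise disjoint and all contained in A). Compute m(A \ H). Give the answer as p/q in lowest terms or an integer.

The ambient interval has length m(A) = 1 - (-6) = 7.
Since the holes are disjoint and sit inside A, by finite additivity
  m(H) = sum_i (b_i - a_i), and m(A \ H) = m(A) - m(H).
Computing the hole measures:
  m(H_1) = -19/4 - (-23/4) = 1.
  m(H_2) = -11/4 - (-15/4) = 1.
  m(H_3) = -3/4 - (-7/4) = 1.
  m(H_4) = 3/4 - 1/4 = 1/2.
Summed: m(H) = 1 + 1 + 1 + 1/2 = 7/2.
So m(A \ H) = 7 - 7/2 = 7/2.

7/2


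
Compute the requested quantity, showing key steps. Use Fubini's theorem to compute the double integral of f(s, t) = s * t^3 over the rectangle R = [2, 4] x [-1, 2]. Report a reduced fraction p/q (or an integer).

f(s, t) is a tensor product of a function of s and a function of t, and both factors are bounded continuous (hence Lebesgue integrable) on the rectangle, so Fubini's theorem applies:
  integral_R f d(m x m) = (integral_a1^b1 s ds) * (integral_a2^b2 t^3 dt).
Inner integral in s: integral_{2}^{4} s ds = (4^2 - 2^2)/2
  = 6.
Inner integral in t: integral_{-1}^{2} t^3 dt = (2^4 - (-1)^4)/4
  = 15/4.
Product: (6) * (15/4) = 45/2.

45/2


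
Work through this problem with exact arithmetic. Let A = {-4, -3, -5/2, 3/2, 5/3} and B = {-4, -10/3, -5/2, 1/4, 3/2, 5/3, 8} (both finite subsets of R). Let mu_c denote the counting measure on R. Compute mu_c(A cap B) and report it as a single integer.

Counting measure on a finite set equals cardinality. mu_c(A cap B) = |A cap B| (elements appearing in both).
Enumerating the elements of A that also lie in B gives 4 element(s).
So mu_c(A cap B) = 4.

4


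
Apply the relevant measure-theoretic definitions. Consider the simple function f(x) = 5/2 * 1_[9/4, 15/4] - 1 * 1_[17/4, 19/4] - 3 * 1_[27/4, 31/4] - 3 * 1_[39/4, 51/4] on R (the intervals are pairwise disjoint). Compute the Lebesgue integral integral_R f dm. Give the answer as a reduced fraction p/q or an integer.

For a simple function f = sum_i c_i * 1_{A_i} with disjoint A_i,
  integral f dm = sum_i c_i * m(A_i).
Lengths of the A_i:
  m(A_1) = 15/4 - 9/4 = 3/2.
  m(A_2) = 19/4 - 17/4 = 1/2.
  m(A_3) = 31/4 - 27/4 = 1.
  m(A_4) = 51/4 - 39/4 = 3.
Contributions c_i * m(A_i):
  (5/2) * (3/2) = 15/4.
  (-1) * (1/2) = -1/2.
  (-3) * (1) = -3.
  (-3) * (3) = -9.
Total: 15/4 - 1/2 - 3 - 9 = -35/4.

-35/4


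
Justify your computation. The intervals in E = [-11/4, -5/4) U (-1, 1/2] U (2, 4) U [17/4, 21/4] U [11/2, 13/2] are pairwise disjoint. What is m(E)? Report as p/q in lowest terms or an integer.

For pairwise disjoint intervals, m(union_i I_i) = sum_i m(I_i),
and m is invariant under swapping open/closed endpoints (single points have measure 0).
So m(E) = sum_i (b_i - a_i).
  I_1 has length -5/4 - (-11/4) = 3/2.
  I_2 has length 1/2 - (-1) = 3/2.
  I_3 has length 4 - 2 = 2.
  I_4 has length 21/4 - 17/4 = 1.
  I_5 has length 13/2 - 11/2 = 1.
Summing:
  m(E) = 3/2 + 3/2 + 2 + 1 + 1 = 7.

7


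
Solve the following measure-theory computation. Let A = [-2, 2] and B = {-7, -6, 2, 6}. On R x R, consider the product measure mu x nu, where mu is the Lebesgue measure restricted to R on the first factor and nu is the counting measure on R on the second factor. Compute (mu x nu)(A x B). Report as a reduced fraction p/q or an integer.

For a measurable rectangle A x B, the product measure satisfies
  (mu x nu)(A x B) = mu(A) * nu(B).
  mu(A) = 4.
  nu(B) = 4.
  (mu x nu)(A x B) = 4 * 4 = 16.

16


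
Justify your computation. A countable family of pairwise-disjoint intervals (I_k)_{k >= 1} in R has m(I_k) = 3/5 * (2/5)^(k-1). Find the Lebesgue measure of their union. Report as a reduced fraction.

By countable additivity of the Lebesgue measure on pairwise disjoint measurable sets,
  m(union_{k >= 1} I_k) = sum_{k >= 1} m(I_k) = sum_{k >= 1} a * r^(k-1),
  with a = 3/5 and r = 2/5.
Since 0 < r = 2/5 < 1, the geometric series converges:
  sum_{k >= 1} a * r^(k-1) = a / (1 - r).
  = 3/5 / (1 - 2/5)
  = 3/5 / (3/5)
  = 1.

1


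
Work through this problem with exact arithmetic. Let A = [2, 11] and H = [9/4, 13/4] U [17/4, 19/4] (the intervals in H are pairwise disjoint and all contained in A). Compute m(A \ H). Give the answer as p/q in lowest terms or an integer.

The ambient interval has length m(A) = 11 - 2 = 9.
Since the holes are disjoint and sit inside A, by finite additivity
  m(H) = sum_i (b_i - a_i), and m(A \ H) = m(A) - m(H).
Computing the hole measures:
  m(H_1) = 13/4 - 9/4 = 1.
  m(H_2) = 19/4 - 17/4 = 1/2.
Summed: m(H) = 1 + 1/2 = 3/2.
So m(A \ H) = 9 - 3/2 = 15/2.

15/2


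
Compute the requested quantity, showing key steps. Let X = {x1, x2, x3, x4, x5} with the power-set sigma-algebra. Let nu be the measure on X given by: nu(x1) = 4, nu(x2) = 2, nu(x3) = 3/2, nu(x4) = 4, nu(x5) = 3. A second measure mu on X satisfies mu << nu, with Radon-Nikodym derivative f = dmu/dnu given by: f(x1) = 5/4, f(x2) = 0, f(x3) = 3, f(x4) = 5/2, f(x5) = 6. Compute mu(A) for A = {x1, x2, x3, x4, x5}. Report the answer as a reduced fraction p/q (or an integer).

By the defining property of the Radon-Nikodym derivative, for every measurable set A,
  mu(A) = integral_A f dnu.
Since nu is a discrete measure concentrated on the atoms of X, the integral over A reduces to the sum
  mu(A) = sum_{x in A} f(x) * nu({x}).
Computing each term:
  x1: f(x1) * nu(x1) = 5/4 * 4 = 5.
  x2: f(x2) * nu(x2) = 0 * 2 = 0.
  x3: f(x3) * nu(x3) = 3 * 3/2 = 9/2.
  x4: f(x4) * nu(x4) = 5/2 * 4 = 10.
  x5: f(x5) * nu(x5) = 6 * 3 = 18.
Summing: mu(A) = 5 + 0 + 9/2 + 10 + 18 = 75/2.

75/2


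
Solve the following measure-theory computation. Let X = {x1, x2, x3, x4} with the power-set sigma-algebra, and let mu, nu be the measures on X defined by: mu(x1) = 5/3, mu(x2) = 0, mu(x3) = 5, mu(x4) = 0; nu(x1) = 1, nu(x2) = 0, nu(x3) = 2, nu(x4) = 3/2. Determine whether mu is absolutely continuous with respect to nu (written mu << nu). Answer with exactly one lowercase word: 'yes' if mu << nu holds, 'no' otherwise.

mu << nu means: every nu-null measurable set is also mu-null; equivalently, for every atom x, if nu({x}) = 0 then mu({x}) = 0.
Checking each atom:
  x1: nu = 1 > 0 -> no constraint.
  x2: nu = 0, mu = 0 -> consistent with mu << nu.
  x3: nu = 2 > 0 -> no constraint.
  x4: nu = 3/2 > 0 -> no constraint.
No atom violates the condition. Therefore mu << nu.

yes


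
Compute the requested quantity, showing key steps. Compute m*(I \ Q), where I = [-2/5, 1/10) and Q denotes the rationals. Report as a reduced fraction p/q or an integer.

The interval I = [-2/5, 1/10) has m(I) = 1/10 - (-2/5) = 1/2 (endpoints are measure-zero, so open/closed/half-open agree). Write I = (I cap Q) u (I \ Q). The rationals in I are countable, so m*(I cap Q) = 0 (cover each rational by intervals whose total length is arbitrarily small). By countable subadditivity m*(I) <= m*(I cap Q) + m*(I \ Q), hence m*(I \ Q) >= m(I) = 1/2. The reverse inequality m*(I \ Q) <= m*(I) = 1/2 is trivial since (I \ Q) is a subset of I. Therefore m*(I \ Q) = 1/2.

1/2


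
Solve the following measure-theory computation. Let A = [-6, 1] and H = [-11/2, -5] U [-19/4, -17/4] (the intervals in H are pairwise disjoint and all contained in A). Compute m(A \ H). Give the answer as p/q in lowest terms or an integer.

The ambient interval has length m(A) = 1 - (-6) = 7.
Since the holes are disjoint and sit inside A, by finite additivity
  m(H) = sum_i (b_i - a_i), and m(A \ H) = m(A) - m(H).
Computing the hole measures:
  m(H_1) = -5 - (-11/2) = 1/2.
  m(H_2) = -17/4 - (-19/4) = 1/2.
Summed: m(H) = 1/2 + 1/2 = 1.
So m(A \ H) = 7 - 1 = 6.

6


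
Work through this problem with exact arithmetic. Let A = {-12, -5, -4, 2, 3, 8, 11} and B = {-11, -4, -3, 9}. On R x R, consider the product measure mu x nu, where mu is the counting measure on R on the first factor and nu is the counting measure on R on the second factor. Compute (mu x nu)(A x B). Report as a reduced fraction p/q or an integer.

For a measurable rectangle A x B, the product measure satisfies
  (mu x nu)(A x B) = mu(A) * nu(B).
  mu(A) = 7.
  nu(B) = 4.
  (mu x nu)(A x B) = 7 * 4 = 28.

28


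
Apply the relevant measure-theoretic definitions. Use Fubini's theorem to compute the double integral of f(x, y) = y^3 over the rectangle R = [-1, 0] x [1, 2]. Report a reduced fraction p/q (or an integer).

f(x, y) is a tensor product of a function of x and a function of y, and both factors are bounded continuous (hence Lebesgue integrable) on the rectangle, so Fubini's theorem applies:
  integral_R f d(m x m) = (integral_a1^b1 1 dx) * (integral_a2^b2 y^3 dy).
Inner integral in x: integral_{-1}^{0} 1 dx = (0^1 - (-1)^1)/1
  = 1.
Inner integral in y: integral_{1}^{2} y^3 dy = (2^4 - 1^4)/4
  = 15/4.
Product: (1) * (15/4) = 15/4.

15/4


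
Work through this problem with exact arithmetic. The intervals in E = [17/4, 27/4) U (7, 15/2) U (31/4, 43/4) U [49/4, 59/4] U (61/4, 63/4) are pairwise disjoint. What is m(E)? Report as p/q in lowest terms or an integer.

For pairwise disjoint intervals, m(union_i I_i) = sum_i m(I_i),
and m is invariant under swapping open/closed endpoints (single points have measure 0).
So m(E) = sum_i (b_i - a_i).
  I_1 has length 27/4 - 17/4 = 5/2.
  I_2 has length 15/2 - 7 = 1/2.
  I_3 has length 43/4 - 31/4 = 3.
  I_4 has length 59/4 - 49/4 = 5/2.
  I_5 has length 63/4 - 61/4 = 1/2.
Summing:
  m(E) = 5/2 + 1/2 + 3 + 5/2 + 1/2 = 9.

9


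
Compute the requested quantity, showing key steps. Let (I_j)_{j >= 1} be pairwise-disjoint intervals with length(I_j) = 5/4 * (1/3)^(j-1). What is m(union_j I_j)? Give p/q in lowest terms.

By countable additivity of the Lebesgue measure on pairwise disjoint measurable sets,
  m(union_{j >= 1} I_j) = sum_{j >= 1} m(I_j) = sum_{j >= 1} a * r^(j-1),
  with a = 5/4 and r = 1/3.
Since 0 < r = 1/3 < 1, the geometric series converges:
  sum_{j >= 1} a * r^(j-1) = a / (1 - r).
  = 5/4 / (1 - 1/3)
  = 5/4 / (2/3)
  = 15/8.

15/8


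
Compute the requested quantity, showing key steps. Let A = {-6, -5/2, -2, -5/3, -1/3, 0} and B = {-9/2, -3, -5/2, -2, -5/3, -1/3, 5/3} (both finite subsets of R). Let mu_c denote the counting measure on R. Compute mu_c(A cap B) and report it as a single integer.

Counting measure on a finite set equals cardinality. mu_c(A cap B) = |A cap B| (elements appearing in both).
Enumerating the elements of A that also lie in B gives 4 element(s).
So mu_c(A cap B) = 4.

4


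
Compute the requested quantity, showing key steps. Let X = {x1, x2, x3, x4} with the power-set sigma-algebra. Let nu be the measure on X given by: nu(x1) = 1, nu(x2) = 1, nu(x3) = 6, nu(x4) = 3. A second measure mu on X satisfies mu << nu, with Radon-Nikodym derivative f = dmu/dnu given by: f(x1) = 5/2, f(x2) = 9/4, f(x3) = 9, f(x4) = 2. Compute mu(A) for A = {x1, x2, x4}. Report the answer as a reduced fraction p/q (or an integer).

By the defining property of the Radon-Nikodym derivative, for every measurable set A,
  mu(A) = integral_A f dnu.
Since nu is a discrete measure concentrated on the atoms of X, the integral over A reduces to the sum
  mu(A) = sum_{x in A} f(x) * nu({x}).
Computing each term:
  x1: f(x1) * nu(x1) = 5/2 * 1 = 5/2.
  x2: f(x2) * nu(x2) = 9/4 * 1 = 9/4.
  x4: f(x4) * nu(x4) = 2 * 3 = 6.
Summing: mu(A) = 5/2 + 9/4 + 6 = 43/4.

43/4


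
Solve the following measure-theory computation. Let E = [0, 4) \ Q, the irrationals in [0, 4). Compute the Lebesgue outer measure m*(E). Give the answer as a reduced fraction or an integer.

The interval I = [0, 4) has m(I) = 4 - 0 = 4 (endpoints are measure-zero, so open/closed/half-open agree). Write I = (I cap Q) u (I \ Q). The rationals in I are countable, so m*(I cap Q) = 0 (cover each rational by intervals whose total length is arbitrarily small). By countable subadditivity m*(I) <= m*(I cap Q) + m*(I \ Q), hence m*(I \ Q) >= m(I) = 4. The reverse inequality m*(I \ Q) <= m*(I) = 4 is trivial since (I \ Q) is a subset of I. Therefore m*(I \ Q) = 4.

4


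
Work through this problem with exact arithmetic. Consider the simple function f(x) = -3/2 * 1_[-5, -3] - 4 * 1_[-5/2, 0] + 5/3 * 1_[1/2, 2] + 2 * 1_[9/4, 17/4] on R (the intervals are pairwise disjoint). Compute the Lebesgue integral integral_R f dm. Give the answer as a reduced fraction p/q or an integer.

For a simple function f = sum_i c_i * 1_{A_i} with disjoint A_i,
  integral f dm = sum_i c_i * m(A_i).
Lengths of the A_i:
  m(A_1) = -3 - (-5) = 2.
  m(A_2) = 0 - (-5/2) = 5/2.
  m(A_3) = 2 - 1/2 = 3/2.
  m(A_4) = 17/4 - 9/4 = 2.
Contributions c_i * m(A_i):
  (-3/2) * (2) = -3.
  (-4) * (5/2) = -10.
  (5/3) * (3/2) = 5/2.
  (2) * (2) = 4.
Total: -3 - 10 + 5/2 + 4 = -13/2.

-13/2


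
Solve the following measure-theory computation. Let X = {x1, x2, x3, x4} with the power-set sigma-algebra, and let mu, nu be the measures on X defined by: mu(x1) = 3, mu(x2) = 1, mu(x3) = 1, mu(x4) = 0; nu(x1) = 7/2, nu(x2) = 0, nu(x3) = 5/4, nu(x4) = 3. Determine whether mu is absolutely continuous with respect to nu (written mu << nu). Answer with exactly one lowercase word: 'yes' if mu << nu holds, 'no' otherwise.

mu << nu means: every nu-null measurable set is also mu-null; equivalently, for every atom x, if nu({x}) = 0 then mu({x}) = 0.
Checking each atom:
  x1: nu = 7/2 > 0 -> no constraint.
  x2: nu = 0, mu = 1 > 0 -> violates mu << nu.
  x3: nu = 5/4 > 0 -> no constraint.
  x4: nu = 3 > 0 -> no constraint.
The atom(s) x2 violate the condition (nu = 0 but mu > 0). Therefore mu is NOT absolutely continuous w.r.t. nu.

no


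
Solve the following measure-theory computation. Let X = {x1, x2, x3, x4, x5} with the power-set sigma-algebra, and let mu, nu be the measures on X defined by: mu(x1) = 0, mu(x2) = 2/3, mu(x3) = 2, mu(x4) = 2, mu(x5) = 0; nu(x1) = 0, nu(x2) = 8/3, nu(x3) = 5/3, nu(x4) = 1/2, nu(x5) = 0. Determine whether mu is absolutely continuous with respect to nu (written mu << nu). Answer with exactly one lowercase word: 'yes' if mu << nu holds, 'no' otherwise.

mu << nu means: every nu-null measurable set is also mu-null; equivalently, for every atom x, if nu({x}) = 0 then mu({x}) = 0.
Checking each atom:
  x1: nu = 0, mu = 0 -> consistent with mu << nu.
  x2: nu = 8/3 > 0 -> no constraint.
  x3: nu = 5/3 > 0 -> no constraint.
  x4: nu = 1/2 > 0 -> no constraint.
  x5: nu = 0, mu = 0 -> consistent with mu << nu.
No atom violates the condition. Therefore mu << nu.

yes


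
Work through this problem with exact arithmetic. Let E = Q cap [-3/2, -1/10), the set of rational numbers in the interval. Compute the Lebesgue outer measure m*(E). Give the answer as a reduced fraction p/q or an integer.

E = Q cap [-3/2, -1/10) is a subset of Q, which is countable. Enumerate Q = {q_1, q_2, ...}; for any eps > 0, cover q_k by the open interval (q_k - eps/2^(k+1), q_k + eps/2^(k+1)), of length eps/2^k. The total cover length is sum_{k>=1} eps/2^k = eps. Hence m*(E) <= m*(Q) <= eps for every eps > 0, and since outer measure is non-negative, m*(E) = 0.

0


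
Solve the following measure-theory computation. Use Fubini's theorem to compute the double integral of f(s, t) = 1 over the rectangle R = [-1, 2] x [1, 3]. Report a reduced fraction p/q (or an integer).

f(s, t) is a tensor product of a function of s and a function of t, and both factors are bounded continuous (hence Lebesgue integrable) on the rectangle, so Fubini's theorem applies:
  integral_R f d(m x m) = (integral_a1^b1 1 ds) * (integral_a2^b2 1 dt).
Inner integral in s: integral_{-1}^{2} 1 ds = (2^1 - (-1)^1)/1
  = 3.
Inner integral in t: integral_{1}^{3} 1 dt = (3^1 - 1^1)/1
  = 2.
Product: (3) * (2) = 6.

6


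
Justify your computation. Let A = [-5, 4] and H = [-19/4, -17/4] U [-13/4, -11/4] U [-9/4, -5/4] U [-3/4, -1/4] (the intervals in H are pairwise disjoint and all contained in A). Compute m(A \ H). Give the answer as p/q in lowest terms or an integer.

The ambient interval has length m(A) = 4 - (-5) = 9.
Since the holes are disjoint and sit inside A, by finite additivity
  m(H) = sum_i (b_i - a_i), and m(A \ H) = m(A) - m(H).
Computing the hole measures:
  m(H_1) = -17/4 - (-19/4) = 1/2.
  m(H_2) = -11/4 - (-13/4) = 1/2.
  m(H_3) = -5/4 - (-9/4) = 1.
  m(H_4) = -1/4 - (-3/4) = 1/2.
Summed: m(H) = 1/2 + 1/2 + 1 + 1/2 = 5/2.
So m(A \ H) = 9 - 5/2 = 13/2.

13/2
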